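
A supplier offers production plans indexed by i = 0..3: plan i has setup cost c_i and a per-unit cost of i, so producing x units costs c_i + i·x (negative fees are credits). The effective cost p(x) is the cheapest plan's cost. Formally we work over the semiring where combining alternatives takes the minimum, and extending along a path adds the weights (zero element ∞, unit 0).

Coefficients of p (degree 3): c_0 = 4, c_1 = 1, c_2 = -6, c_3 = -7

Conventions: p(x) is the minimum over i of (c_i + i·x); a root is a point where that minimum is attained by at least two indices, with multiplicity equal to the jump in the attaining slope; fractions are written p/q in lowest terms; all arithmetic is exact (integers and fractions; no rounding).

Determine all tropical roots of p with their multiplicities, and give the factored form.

hull edge (i=0, c=4) to (i=2, c=-6): slope -5, span 2
hull edge (i=2, c=-6) to (i=3, c=-7): slope -1, span 1
Factored form: p(x) = -7 ⊗ (x ⊕ 1) ⊗ (x ⊕ 5) ⊗ (x ⊕ 5)
Answer: roots = 1 (mult 1), 5 (mult 2)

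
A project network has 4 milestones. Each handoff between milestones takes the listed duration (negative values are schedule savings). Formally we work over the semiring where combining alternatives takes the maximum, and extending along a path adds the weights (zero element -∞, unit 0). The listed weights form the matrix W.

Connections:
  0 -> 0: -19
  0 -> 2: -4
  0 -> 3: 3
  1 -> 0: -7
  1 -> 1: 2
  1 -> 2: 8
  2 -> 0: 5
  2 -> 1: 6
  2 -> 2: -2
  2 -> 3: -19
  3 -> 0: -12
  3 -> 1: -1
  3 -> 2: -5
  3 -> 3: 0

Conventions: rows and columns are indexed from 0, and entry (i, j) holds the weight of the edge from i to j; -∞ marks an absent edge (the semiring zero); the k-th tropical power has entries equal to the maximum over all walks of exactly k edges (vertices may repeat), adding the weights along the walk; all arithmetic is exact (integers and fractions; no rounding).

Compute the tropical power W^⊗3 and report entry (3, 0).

W^⊗2:
  [1, 2, -2, 3]
  [13, 14, 10, -4]
  [3, 8, 14, 8]
  [0, 1, 7, 0]
W^⊗3:
  [3, 4, 10, 4]
  [15, 16, 22, 16]
  [19, 20, 16, 8]
  [12, 13, 9, 3]
Key observation: the optimum is the walk 3->1->2->0, with weight (-1) + 8 + 5 = 12.
Optimal value attained by: walk 3->1->2->0.
Answer: (W^⊗3)[3][0] = 12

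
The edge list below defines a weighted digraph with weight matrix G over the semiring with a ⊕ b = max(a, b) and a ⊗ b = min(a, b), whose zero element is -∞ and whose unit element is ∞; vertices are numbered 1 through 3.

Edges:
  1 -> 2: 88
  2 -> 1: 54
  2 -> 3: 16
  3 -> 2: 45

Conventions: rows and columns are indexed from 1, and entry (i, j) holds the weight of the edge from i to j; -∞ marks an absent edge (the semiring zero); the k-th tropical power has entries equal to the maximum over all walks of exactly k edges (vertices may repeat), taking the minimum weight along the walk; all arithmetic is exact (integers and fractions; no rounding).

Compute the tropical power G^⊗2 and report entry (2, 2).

G^⊗2:
  [54, -∞, 16]
  [-∞, 54, -∞]
  [45, -∞, 16]
Key observation: the optimum is the walk 2->1->2, with weight 54 min 88 = 54.
Optimal value attained by: walk 2->1->2.
Answer: (G^⊗2)[2][2] = 54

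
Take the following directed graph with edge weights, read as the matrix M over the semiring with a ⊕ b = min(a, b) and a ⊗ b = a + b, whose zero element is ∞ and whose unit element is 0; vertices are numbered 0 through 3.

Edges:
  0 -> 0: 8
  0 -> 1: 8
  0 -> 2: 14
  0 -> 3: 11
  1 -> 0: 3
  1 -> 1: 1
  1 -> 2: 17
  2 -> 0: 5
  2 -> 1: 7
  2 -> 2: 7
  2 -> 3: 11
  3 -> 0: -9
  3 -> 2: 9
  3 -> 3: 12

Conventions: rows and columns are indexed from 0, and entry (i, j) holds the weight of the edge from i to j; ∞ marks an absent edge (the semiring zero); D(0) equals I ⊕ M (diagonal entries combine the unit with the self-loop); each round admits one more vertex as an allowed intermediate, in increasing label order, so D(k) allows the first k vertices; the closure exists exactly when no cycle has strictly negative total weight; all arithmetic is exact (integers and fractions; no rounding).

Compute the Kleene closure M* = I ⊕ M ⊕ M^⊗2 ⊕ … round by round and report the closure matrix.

D(0):
  [0, 8, 14, 11]
  [3, 0, 17, ∞]
  [5, 7, 0, 11]
  [-9, ∞, 9, 0]
D(1):
  [0, 8, 14, 11]
  [3, 0, 17, 14]
  [5, 7, 0, 11]
  [-9, -1, 5, 0]
D(2):
  [0, 8, 14, 11]
  [3, 0, 17, 14]
  [5, 7, 0, 11]
  [-9, -1, 5, 0]
D(3):
  [0, 8, 14, 11]
  [3, 0, 17, 14]
  [5, 7, 0, 11]
  [-9, -1, 5, 0]
D(4):
  [0, 8, 14, 11]
  [3, 0, 17, 14]
  [2, 7, 0, 11]
  [-9, -1, 5, 0]
Answer: M* = [[0, 8, 14, 11], [3, 0, 17, 14], [2, 7, 0, 11], [-9, -1, 5, 0]]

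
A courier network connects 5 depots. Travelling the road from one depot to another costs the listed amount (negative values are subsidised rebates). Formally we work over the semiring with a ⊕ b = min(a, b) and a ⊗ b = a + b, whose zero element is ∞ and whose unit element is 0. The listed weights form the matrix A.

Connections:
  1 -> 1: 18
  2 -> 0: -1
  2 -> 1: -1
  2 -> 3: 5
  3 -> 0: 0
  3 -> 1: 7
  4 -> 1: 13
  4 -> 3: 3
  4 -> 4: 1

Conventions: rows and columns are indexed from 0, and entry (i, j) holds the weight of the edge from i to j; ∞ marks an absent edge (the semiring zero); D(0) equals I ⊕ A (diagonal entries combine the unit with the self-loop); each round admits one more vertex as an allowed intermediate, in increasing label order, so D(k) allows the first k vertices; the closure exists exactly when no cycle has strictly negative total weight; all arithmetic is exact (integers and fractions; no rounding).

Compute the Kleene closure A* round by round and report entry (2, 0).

D(0):
  [0, ∞, ∞, ∞, ∞]
  [∞, 0, ∞, ∞, ∞]
  [-1, -1, 0, 5, ∞]
  [0, 7, ∞, 0, ∞]
  [∞, 13, ∞, 3, 0]
D(1):
  [0, ∞, ∞, ∞, ∞]
  [∞, 0, ∞, ∞, ∞]
  [-1, -1, 0, 5, ∞]
  [0, 7, ∞, 0, ∞]
  [∞, 13, ∞, 3, 0]
D(2):
  [0, ∞, ∞, ∞, ∞]
  [∞, 0, ∞, ∞, ∞]
  [-1, -1, 0, 5, ∞]
  [0, 7, ∞, 0, ∞]
  [∞, 13, ∞, 3, 0]
D(3):
  [0, ∞, ∞, ∞, ∞]
  [∞, 0, ∞, ∞, ∞]
  [-1, -1, 0, 5, ∞]
  [0, 7, ∞, 0, ∞]
  [∞, 13, ∞, 3, 0]
D(4):
  [0, ∞, ∞, ∞, ∞]
  [∞, 0, ∞, ∞, ∞]
  [-1, -1, 0, 5, ∞]
  [0, 7, ∞, 0, ∞]
  [3, 10, ∞, 3, 0]
D(5):
  [0, ∞, ∞, ∞, ∞]
  [∞, 0, ∞, ∞, ∞]
  [-1, -1, 0, 5, ∞]
  [0, 7, ∞, 0, ∞]
  [3, 10, ∞, 3, 0]
Answer: A*[2][0] = -1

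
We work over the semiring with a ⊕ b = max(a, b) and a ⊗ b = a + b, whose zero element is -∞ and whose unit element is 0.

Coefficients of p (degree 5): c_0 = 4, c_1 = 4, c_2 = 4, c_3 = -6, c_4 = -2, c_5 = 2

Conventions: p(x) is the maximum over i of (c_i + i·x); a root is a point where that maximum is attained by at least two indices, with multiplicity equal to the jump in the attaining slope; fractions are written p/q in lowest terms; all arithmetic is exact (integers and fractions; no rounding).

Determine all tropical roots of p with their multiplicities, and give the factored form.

hull edge (i=0, c=4) to (i=2, c=4): slope 0, span 2
hull edge (i=2, c=4) to (i=5, c=2): slope -2/3, span 3
Factored form: p(x) = 2 ⊗ (x ⊕ 0) ⊗ (x ⊕ 0) ⊗ (x ⊕ 2/3) ⊗ (x ⊕ 2/3) ⊗ (x ⊕ 2/3)
Answer: roots = 0 (mult 2), 2/3 (mult 3)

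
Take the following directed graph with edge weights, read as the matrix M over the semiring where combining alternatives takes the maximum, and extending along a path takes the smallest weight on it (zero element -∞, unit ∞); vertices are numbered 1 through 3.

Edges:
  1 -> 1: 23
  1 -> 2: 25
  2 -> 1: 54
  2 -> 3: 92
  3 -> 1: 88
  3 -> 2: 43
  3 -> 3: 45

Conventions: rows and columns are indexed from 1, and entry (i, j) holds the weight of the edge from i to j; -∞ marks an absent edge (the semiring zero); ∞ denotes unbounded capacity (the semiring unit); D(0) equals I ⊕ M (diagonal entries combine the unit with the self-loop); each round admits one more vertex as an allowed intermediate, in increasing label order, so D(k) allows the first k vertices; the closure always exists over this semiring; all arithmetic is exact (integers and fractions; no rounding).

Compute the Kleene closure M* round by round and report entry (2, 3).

D(0):
  [∞, 25, -∞]
  [54, ∞, 92]
  [88, 43, ∞]
D(1):
  [∞, 25, -∞]
  [54, ∞, 92]
  [88, 43, ∞]
D(2):
  [∞, 25, 25]
  [54, ∞, 92]
  [88, 43, ∞]
D(3):
  [∞, 25, 25]
  [88, ∞, 92]
  [88, 43, ∞]
Answer: M*[2][3] = 92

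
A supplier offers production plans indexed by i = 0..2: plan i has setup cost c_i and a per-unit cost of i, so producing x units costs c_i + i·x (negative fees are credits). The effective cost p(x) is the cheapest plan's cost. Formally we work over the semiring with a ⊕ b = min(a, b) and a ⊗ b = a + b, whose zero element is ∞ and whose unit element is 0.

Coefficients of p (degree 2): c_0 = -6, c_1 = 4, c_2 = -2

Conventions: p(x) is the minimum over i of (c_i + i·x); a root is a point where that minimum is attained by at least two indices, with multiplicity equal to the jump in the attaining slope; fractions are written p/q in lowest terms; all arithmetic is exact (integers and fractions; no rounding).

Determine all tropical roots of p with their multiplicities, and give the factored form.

hull edge (i=0, c=-6) to (i=2, c=-2): slope 2, span 2
Factored form: p(x) = -2 ⊗ (x ⊕ (-2)) ⊗ (x ⊕ (-2))
Answer: roots = -2 (mult 2)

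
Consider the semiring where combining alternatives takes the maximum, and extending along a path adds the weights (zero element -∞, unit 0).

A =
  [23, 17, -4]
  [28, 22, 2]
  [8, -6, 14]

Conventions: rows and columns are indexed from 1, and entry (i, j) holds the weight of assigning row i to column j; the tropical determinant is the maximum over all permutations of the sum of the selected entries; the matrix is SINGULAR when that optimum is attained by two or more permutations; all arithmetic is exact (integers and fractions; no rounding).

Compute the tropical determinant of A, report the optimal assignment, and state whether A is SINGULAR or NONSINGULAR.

σ = (1, 2, 3): 23 + 22 + 14 = 59
σ = (1, 3, 2): 23 + 2 + (-6) = 19
σ = (2, 1, 3): 17 + 28 + 14 = 59
σ = (2, 3, 1): 17 + 2 + 8 = 27
σ = (3, 1, 2): (-4) + 28 + (-6) = 18
σ = (3, 2, 1): (-4) + 22 + 8 = 26
Optimal value attained by: σ = (1, 2, 3).
Answer: det⊕(A) = 59; verdict: SINGULAR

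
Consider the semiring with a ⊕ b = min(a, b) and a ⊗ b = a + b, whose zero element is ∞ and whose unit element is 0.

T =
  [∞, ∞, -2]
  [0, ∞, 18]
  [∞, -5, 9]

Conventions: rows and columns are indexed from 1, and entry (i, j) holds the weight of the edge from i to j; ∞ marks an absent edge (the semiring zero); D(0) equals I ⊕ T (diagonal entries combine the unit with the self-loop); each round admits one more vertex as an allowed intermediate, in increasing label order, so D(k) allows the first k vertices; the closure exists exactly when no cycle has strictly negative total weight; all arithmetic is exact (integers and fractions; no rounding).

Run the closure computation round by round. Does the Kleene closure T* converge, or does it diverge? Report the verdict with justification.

D(0):
  [0, ∞, -2]
  [0, 0, 18]
  [∞, -5, 0]
D(1):
  [0, ∞, -2]
  [0, 0, -2]
  [∞, -5, 0]
Detection: at round 2, diagonal entry (3, 3) turns strictly negative.
Key observation: the cycle 3->2->1->3 has total weight (-5) + 0 + (-2), which is strictly negative.
Answer: DIVERGES — negative cycle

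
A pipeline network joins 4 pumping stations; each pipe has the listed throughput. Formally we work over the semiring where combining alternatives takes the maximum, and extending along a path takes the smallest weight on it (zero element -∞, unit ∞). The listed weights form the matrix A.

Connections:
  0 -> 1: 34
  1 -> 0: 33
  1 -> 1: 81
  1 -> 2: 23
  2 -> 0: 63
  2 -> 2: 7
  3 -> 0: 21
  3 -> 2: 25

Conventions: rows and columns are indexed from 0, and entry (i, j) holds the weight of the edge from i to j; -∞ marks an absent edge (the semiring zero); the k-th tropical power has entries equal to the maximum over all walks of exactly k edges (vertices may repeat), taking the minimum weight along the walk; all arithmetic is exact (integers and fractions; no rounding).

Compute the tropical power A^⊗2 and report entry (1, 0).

A^⊗2:
  [33, 34, 23, -∞]
  [33, 81, 23, -∞]
  [7, 34, 7, -∞]
  [25, 21, 7, -∞]
Key observation: the optimum is the walk 1->1->0, with weight 81 min 33 = 33.
Optimal value attained by: walk 1->1->0.
Answer: (A^⊗2)[1][0] = 33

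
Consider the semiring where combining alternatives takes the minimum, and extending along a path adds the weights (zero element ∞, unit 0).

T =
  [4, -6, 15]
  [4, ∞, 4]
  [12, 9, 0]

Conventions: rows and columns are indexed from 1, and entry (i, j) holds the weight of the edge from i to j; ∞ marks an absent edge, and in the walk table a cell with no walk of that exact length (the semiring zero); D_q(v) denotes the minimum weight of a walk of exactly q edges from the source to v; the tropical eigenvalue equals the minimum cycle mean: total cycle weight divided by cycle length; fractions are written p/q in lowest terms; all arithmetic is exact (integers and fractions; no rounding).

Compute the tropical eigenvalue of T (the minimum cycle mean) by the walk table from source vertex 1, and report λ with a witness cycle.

q=0: [0, ∞, ∞]
q=1: [4, -6, 15]
q=2: [-2, -2, -2]
q=3: [2, -8, -2]
Optimal cycle mean attained by: cycle 1->2->1, total (-6) + 4, length 2.
Answer: λ = -1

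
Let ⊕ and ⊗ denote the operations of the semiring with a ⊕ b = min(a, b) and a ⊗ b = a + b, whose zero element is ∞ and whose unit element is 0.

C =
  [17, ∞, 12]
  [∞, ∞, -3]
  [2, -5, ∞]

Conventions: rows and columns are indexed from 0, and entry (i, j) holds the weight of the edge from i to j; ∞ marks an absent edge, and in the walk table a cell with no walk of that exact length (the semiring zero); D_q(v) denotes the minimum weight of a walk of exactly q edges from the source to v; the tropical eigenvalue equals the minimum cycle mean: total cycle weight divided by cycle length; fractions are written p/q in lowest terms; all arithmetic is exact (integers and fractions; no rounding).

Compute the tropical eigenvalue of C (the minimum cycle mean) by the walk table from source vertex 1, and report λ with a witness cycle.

q=0: [∞, 0, ∞]
q=1: [∞, ∞, -3]
q=2: [-1, -8, ∞]
q=3: [16, ∞, -11]
Optimal cycle mean attained by: cycle 1->2->1, total (-3) + (-5), length 2.
Answer: λ = -4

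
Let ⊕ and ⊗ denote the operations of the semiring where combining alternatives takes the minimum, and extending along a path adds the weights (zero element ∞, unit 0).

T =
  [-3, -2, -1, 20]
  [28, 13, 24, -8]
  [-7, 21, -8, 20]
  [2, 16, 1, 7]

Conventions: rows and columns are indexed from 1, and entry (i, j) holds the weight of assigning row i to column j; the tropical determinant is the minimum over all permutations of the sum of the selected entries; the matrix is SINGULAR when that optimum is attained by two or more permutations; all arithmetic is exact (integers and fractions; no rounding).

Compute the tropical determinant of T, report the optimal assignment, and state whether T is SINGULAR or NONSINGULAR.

σ = (1, 2, 3, 4): (-3) + 13 + (-8) + 7 = 9
σ = (1, 2, 4, 3): (-3) + 13 + 20 + 1 = 31
σ = (1, 3, 2, 4): (-3) + 24 + 21 + 7 = 49
σ = (1, 3, 4, 2): (-3) + 24 + 20 + 16 = 57
σ = (1, 4, 2, 3): (-3) + (-8) + 21 + 1 = 11
σ = (1, 4, 3, 2): (-3) + (-8) + (-8) + 16 = -3
σ = (2, 1, 3, 4): (-2) + 28 + (-8) + 7 = 25
σ = (2, 1, 4, 3): (-2) + 28 + 20 + 1 = 47
σ = (2, 3, 1, 4): (-2) + 24 + (-7) + 7 = 22
σ = (2, 3, 4, 1): (-2) + 24 + 20 + 2 = 44
σ = (2, 4, 1, 3): (-2) + (-8) + (-7) + 1 = -16
σ = (2, 4, 3, 1): (-2) + (-8) + (-8) + 2 = -16
σ = (3, 1, 2, 4): (-1) + 28 + 21 + 7 = 55
σ = (3, 1, 4, 2): (-1) + 28 + 20 + 16 = 63
σ = (3, 2, 1, 4): (-1) + 13 + (-7) + 7 = 12
σ = (3, 2, 4, 1): (-1) + 13 + 20 + 2 = 34
σ = (3, 4, 1, 2): (-1) + (-8) + (-7) + 16 = 0
σ = (3, 4, 2, 1): (-1) + (-8) + 21 + 2 = 14
σ = (4, 1, 2, 3): 20 + 28 + 21 + 1 = 70
σ = (4, 1, 3, 2): 20 + 28 + (-8) + 16 = 56
σ = (4, 2, 1, 3): 20 + 13 + (-7) + 1 = 27
σ = (4, 2, 3, 1): 20 + 13 + (-8) + 2 = 27
σ = (4, 3, 1, 2): 20 + 24 + (-7) + 16 = 53
σ = (4, 3, 2, 1): 20 + 24 + 21 + 2 = 67
Optimal value attained by: σ = (2, 4, 1, 3).
Answer: det⊕(T) = -16; verdict: SINGULAR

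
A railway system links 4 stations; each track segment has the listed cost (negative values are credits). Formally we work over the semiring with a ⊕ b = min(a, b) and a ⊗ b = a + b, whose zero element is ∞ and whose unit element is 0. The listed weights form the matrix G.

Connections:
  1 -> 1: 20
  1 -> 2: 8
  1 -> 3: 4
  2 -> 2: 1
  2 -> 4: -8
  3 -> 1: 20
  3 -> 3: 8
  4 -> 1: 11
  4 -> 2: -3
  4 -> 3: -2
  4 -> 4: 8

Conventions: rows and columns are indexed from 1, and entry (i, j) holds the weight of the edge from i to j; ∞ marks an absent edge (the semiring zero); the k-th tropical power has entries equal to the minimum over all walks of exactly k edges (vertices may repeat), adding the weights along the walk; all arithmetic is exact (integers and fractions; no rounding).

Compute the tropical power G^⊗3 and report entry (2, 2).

G^⊗2:
  [24, 9, 12, 0]
  [3, -11, -10, -7]
  [28, 28, 16, ∞]
  [18, -2, 6, -11]
G^⊗3:
  [11, -3, -2, 1]
  [4, -10, -9, -19]
  [36, 29, 24, 20]
  [0, -14, -13, -10]
Key observation: the optimum is the walk 2->2->4->2, with weight 1 + (-8) + (-3) = -10.
Optimal value attained by: walk 2->2->4->2.
Answer: (G^⊗3)[2][2] = -10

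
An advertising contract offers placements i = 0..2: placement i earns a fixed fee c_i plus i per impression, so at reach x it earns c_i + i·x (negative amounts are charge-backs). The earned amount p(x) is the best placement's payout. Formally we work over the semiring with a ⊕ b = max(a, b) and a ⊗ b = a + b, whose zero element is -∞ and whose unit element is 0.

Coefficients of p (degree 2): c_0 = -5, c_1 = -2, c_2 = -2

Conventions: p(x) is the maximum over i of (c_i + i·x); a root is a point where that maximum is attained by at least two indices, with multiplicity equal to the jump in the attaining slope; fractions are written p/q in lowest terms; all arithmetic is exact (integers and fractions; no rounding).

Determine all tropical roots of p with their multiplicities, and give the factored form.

hull edge (i=0, c=-5) to (i=1, c=-2): slope 3, span 1
hull edge (i=1, c=-2) to (i=2, c=-2): slope 0, span 1
Factored form: p(x) = -2 ⊗ (x ⊕ (-3)) ⊗ (x ⊕ 0)
Answer: roots = -3 (mult 1), 0 (mult 1)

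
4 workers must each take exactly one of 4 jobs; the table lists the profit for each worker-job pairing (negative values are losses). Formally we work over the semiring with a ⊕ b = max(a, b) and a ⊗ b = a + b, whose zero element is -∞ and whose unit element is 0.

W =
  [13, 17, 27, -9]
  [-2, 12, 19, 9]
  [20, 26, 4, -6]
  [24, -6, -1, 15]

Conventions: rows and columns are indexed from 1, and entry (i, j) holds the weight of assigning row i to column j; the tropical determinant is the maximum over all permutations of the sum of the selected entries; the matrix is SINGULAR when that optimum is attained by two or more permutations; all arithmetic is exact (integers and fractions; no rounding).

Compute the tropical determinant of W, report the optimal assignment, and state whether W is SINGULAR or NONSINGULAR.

σ = (1, 2, 3, 4): 13 + 12 + 4 + 15 = 44
σ = (1, 2, 4, 3): 13 + 12 + (-6) + (-1) = 18
σ = (1, 3, 2, 4): 13 + 19 + 26 + 15 = 73
σ = (1, 3, 4, 2): 13 + 19 + (-6) + (-6) = 20
σ = (1, 4, 2, 3): 13 + 9 + 26 + (-1) = 47
σ = (1, 4, 3, 2): 13 + 9 + 4 + (-6) = 20
σ = (2, 1, 3, 4): 17 + (-2) + 4 + 15 = 34
σ = (2, 1, 4, 3): 17 + (-2) + (-6) + (-1) = 8
σ = (2, 3, 1, 4): 17 + 19 + 20 + 15 = 71
σ = (2, 3, 4, 1): 17 + 19 + (-6) + 24 = 54
σ = (2, 4, 1, 3): 17 + 9 + 20 + (-1) = 45
σ = (2, 4, 3, 1): 17 + 9 + 4 + 24 = 54
σ = (3, 1, 2, 4): 27 + (-2) + 26 + 15 = 66
σ = (3, 1, 4, 2): 27 + (-2) + (-6) + (-6) = 13
σ = (3, 2, 1, 4): 27 + 12 + 20 + 15 = 74
σ = (3, 2, 4, 1): 27 + 12 + (-6) + 24 = 57
σ = (3, 4, 1, 2): 27 + 9 + 20 + (-6) = 50
σ = (3, 4, 2, 1): 27 + 9 + 26 + 24 = 86
σ = (4, 1, 2, 3): (-9) + (-2) + 26 + (-1) = 14
σ = (4, 1, 3, 2): (-9) + (-2) + 4 + (-6) = -13
σ = (4, 2, 1, 3): (-9) + 12 + 20 + (-1) = 22
σ = (4, 2, 3, 1): (-9) + 12 + 4 + 24 = 31
σ = (4, 3, 1, 2): (-9) + 19 + 20 + (-6) = 24
σ = (4, 3, 2, 1): (-9) + 19 + 26 + 24 = 60
Optimal value attained by: σ = (3, 4, 2, 1).
Answer: det⊕(W) = 86; verdict: NONSINGULAR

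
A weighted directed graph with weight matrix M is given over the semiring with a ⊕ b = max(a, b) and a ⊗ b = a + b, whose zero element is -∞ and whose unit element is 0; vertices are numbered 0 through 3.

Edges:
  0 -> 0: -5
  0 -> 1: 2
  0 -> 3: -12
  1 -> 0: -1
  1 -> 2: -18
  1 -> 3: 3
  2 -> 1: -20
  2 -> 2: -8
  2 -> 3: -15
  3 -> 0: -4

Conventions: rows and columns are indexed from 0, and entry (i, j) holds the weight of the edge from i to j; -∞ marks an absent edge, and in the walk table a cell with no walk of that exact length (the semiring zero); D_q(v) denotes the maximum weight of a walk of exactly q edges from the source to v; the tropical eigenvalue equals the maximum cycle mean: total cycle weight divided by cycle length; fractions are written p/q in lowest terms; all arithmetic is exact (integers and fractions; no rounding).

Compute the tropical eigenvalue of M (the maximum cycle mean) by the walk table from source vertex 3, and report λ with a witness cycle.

q=0: [-∞, -∞, -∞, 0]
q=1: [-4, -∞, -∞, -∞]
q=2: [-9, -2, -∞, -16]
q=3: [-3, -7, -20, 1]
q=4: [-3, -1, -25, -4]
Optimal cycle mean attained by: cycle 0->1->0, total 2 + (-1), length 2.
Answer: λ = 1/2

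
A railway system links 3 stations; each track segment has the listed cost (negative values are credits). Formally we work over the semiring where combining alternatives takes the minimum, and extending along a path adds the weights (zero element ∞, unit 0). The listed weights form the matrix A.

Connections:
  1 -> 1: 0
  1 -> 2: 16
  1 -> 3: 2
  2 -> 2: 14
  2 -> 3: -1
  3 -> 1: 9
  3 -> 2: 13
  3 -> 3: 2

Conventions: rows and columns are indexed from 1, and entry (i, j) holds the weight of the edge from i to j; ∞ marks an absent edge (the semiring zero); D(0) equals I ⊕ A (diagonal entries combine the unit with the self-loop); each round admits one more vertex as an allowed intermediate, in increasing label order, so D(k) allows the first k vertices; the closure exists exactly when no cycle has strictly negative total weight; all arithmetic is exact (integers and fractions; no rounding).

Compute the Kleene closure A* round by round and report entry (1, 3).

D(0):
  [0, 16, 2]
  [∞, 0, -1]
  [9, 13, 0]
D(1):
  [0, 16, 2]
  [∞, 0, -1]
  [9, 13, 0]
D(2):
  [0, 16, 2]
  [∞, 0, -1]
  [9, 13, 0]
D(3):
  [0, 15, 2]
  [8, 0, -1]
  [9, 13, 0]
Answer: A*[1][3] = 2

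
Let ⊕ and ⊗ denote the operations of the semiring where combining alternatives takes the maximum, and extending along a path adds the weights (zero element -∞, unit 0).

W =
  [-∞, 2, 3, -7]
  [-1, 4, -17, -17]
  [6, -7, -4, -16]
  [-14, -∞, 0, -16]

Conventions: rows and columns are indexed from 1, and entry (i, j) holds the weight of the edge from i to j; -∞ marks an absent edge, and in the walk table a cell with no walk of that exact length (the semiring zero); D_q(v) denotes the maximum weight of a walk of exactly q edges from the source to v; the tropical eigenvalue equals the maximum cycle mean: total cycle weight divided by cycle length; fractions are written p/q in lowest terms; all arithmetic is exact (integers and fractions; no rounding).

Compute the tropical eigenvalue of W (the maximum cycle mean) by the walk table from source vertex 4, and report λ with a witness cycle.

q=0: [-∞, -∞, -∞, 0]
q=1: [-14, -∞, 0, -16]
q=2: [6, -7, -4, -16]
q=3: [2, 8, 9, -1]
q=4: [15, 12, 5, -5]
Optimal cycle mean attained by: cycle 1->3->1, total 3 + 6, length 2.
Answer: λ = 9/2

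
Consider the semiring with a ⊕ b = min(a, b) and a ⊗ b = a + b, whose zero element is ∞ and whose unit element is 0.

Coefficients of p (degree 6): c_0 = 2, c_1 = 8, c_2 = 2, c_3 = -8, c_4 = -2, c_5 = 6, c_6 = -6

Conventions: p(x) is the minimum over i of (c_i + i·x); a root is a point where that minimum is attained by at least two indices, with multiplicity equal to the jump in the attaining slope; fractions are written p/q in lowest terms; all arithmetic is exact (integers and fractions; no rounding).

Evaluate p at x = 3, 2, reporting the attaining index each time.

p(3) = min(2+0·3=2, 8+1·3=11, 2+2·3=8, -8+3·3=1, -2+4·3=10, 6+5·3=21, -6+6·3=12) = 1 (attained by i=3)
p(2) = min(2+0·2=2, 8+1·2=10, 2+2·2=6, -8+3·2=-2, -2+4·2=6, 6+5·2=16, -6+6·2=6) = -2 (attained by i=3)
Answer: p(3) = 1; p(2) = -2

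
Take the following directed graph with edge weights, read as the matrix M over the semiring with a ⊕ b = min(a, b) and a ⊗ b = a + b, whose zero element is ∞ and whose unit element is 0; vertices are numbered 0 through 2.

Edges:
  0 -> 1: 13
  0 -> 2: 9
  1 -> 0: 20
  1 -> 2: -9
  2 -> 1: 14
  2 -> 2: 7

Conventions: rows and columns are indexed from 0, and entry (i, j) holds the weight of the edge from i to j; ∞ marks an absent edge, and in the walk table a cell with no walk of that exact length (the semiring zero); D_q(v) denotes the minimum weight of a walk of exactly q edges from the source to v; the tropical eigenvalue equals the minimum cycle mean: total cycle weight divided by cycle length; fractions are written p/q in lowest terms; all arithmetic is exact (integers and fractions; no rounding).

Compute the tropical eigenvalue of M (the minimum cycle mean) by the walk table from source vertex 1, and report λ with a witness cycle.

q=0: [∞, 0, ∞]
q=1: [20, ∞, -9]
q=2: [∞, 5, -2]
q=3: [25, 12, -4]
Optimal cycle mean attained by: cycle 1->2->1, total (-9) + 14, length 2.
Answer: λ = 5/2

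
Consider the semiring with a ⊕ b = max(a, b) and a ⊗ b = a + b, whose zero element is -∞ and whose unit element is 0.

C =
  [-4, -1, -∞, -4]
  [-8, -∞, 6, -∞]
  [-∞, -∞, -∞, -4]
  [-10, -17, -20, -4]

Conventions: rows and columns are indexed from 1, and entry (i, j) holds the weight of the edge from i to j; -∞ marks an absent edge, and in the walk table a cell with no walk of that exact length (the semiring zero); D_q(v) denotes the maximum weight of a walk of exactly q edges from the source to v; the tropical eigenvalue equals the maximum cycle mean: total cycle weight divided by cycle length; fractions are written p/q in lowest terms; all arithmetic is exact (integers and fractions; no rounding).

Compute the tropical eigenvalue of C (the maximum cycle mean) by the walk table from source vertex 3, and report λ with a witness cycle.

q=0: [-∞, -∞, 0, -∞]
q=1: [-∞, -∞, -∞, -4]
q=2: [-14, -21, -24, -8]
q=3: [-18, -15, -15, -12]
q=4: [-22, -19, -9, -16]
Optimal cycle mean attained by: cycle 1->2->3->4->1, total (-1) + 6 + (-4) + (-10), length 4.
Answer: λ = -9/4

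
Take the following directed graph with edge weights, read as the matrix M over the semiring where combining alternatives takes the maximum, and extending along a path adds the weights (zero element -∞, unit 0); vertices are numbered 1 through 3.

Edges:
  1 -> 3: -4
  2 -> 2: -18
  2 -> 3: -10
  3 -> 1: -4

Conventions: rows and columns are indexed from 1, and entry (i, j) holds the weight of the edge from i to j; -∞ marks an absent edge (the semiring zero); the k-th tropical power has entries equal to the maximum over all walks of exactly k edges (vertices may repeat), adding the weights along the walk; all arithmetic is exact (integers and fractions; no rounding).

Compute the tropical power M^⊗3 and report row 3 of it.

M^⊗2:
  [-8, -∞, -∞]
  [-14, -36, -28]
  [-∞, -∞, -8]
M^⊗3:
  [-∞, -∞, -12]
  [-32, -54, -18]
  [-12, -∞, -∞]
Answer: row 3 of M^⊗3 = [-12, -∞, -∞]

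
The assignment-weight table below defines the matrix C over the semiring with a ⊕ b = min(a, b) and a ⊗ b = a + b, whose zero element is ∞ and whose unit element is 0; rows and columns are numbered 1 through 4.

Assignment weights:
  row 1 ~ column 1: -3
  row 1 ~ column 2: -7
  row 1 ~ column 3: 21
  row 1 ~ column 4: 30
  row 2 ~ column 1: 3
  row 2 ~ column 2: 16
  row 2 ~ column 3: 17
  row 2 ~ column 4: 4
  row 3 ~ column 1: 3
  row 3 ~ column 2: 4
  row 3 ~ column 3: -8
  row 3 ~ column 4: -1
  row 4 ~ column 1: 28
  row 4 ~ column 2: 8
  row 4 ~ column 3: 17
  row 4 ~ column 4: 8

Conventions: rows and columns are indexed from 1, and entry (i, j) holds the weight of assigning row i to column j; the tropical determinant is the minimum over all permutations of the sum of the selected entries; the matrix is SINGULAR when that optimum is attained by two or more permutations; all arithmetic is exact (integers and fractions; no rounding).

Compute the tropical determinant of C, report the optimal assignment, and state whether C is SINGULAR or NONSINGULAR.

σ = (1, 2, 3, 4): (-3) + 16 + (-8) + 8 = 13
σ = (1, 2, 4, 3): (-3) + 16 + (-1) + 17 = 29
σ = (1, 3, 2, 4): (-3) + 17 + 4 + 8 = 26
σ = (1, 3, 4, 2): (-3) + 17 + (-1) + 8 = 21
σ = (1, 4, 2, 3): (-3) + 4 + 4 + 17 = 22
σ = (1, 4, 3, 2): (-3) + 4 + (-8) + 8 = 1
σ = (2, 1, 3, 4): (-7) + 3 + (-8) + 8 = -4
σ = (2, 1, 4, 3): (-7) + 3 + (-1) + 17 = 12
σ = (2, 3, 1, 4): (-7) + 17 + 3 + 8 = 21
σ = (2, 3, 4, 1): (-7) + 17 + (-1) + 28 = 37
σ = (2, 4, 1, 3): (-7) + 4 + 3 + 17 = 17
σ = (2, 4, 3, 1): (-7) + 4 + (-8) + 28 = 17
σ = (3, 1, 2, 4): 21 + 3 + 4 + 8 = 36
σ = (3, 1, 4, 2): 21 + 3 + (-1) + 8 = 31
σ = (3, 2, 1, 4): 21 + 16 + 3 + 8 = 48
σ = (3, 2, 4, 1): 21 + 16 + (-1) + 28 = 64
σ = (3, 4, 1, 2): 21 + 4 + 3 + 8 = 36
σ = (3, 4, 2, 1): 21 + 4 + 4 + 28 = 57
σ = (4, 1, 2, 3): 30 + 3 + 4 + 17 = 54
σ = (4, 1, 3, 2): 30 + 3 + (-8) + 8 = 33
σ = (4, 2, 1, 3): 30 + 16 + 3 + 17 = 66
σ = (4, 2, 3, 1): 30 + 16 + (-8) + 28 = 66
σ = (4, 3, 1, 2): 30 + 17 + 3 + 8 = 58
σ = (4, 3, 2, 1): 30 + 17 + 4 + 28 = 79
Optimal value attained by: σ = (2, 1, 3, 4).
Answer: det⊕(C) = -4; verdict: NONSINGULAR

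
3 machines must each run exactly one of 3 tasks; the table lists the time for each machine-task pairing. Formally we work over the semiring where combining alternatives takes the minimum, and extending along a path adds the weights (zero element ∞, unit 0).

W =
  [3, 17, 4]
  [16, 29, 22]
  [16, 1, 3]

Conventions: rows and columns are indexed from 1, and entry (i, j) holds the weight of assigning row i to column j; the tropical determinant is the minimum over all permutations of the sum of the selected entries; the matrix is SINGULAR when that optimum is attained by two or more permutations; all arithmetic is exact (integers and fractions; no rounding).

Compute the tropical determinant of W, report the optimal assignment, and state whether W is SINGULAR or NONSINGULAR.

σ = (1, 2, 3): 3 + 29 + 3 = 35
σ = (1, 3, 2): 3 + 22 + 1 = 26
σ = (2, 1, 3): 17 + 16 + 3 = 36
σ = (2, 3, 1): 17 + 22 + 16 = 55
σ = (3, 1, 2): 4 + 16 + 1 = 21
σ = (3, 2, 1): 4 + 29 + 16 = 49
Optimal value attained by: σ = (3, 1, 2).
Answer: det⊕(W) = 21; verdict: NONSINGULAR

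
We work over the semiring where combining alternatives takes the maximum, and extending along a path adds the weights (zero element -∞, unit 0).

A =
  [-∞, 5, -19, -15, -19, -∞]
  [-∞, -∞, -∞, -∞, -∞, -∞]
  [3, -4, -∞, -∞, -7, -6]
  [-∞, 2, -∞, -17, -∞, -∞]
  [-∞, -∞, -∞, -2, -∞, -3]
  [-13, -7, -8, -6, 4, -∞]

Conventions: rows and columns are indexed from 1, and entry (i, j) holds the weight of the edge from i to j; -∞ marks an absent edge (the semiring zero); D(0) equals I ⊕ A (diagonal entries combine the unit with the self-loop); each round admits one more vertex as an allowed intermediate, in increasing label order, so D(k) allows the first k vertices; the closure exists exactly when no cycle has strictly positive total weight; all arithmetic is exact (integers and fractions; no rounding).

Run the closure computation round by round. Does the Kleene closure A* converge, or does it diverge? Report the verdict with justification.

D(0):
  [0, 5, -19, -15, -19, -∞]
  [-∞, 0, -∞, -∞, -∞, -∞]
  [3, -4, 0, -∞, -7, -6]
  [-∞, 2, -∞, 0, -∞, -∞]
  [-∞, -∞, -∞, -2, 0, -3]
  [-13, -7, -8, -6, 4, 0]
D(1):
  [0, 5, -19, -15, -19, -∞]
  [-∞, 0, -∞, -∞, -∞, -∞]
  [3, 8, 0, -12, -7, -6]
  [-∞, 2, -∞, 0, -∞, -∞]
  [-∞, -∞, -∞, -2, 0, -3]
  [-13, -7, -8, -6, 4, 0]
D(2):
  [0, 5, -19, -15, -19, -∞]
  [-∞, 0, -∞, -∞, -∞, -∞]
  [3, 8, 0, -12, -7, -6]
  [-∞, 2, -∞, 0, -∞, -∞]
  [-∞, -∞, -∞, -2, 0, -3]
  [-13, -7, -8, -6, 4, 0]
D(3):
  [0, 5, -19, -15, -19, -25]
  [-∞, 0, -∞, -∞, -∞, -∞]
  [3, 8, 0, -12, -7, -6]
  [-∞, 2, -∞, 0, -∞, -∞]
  [-∞, -∞, -∞, -2, 0, -3]
  [-5, 0, -8, -6, 4, 0]
D(4):
  [0, 5, -19, -15, -19, -25]
  [-∞, 0, -∞, -∞, -∞, -∞]
  [3, 8, 0, -12, -7, -6]
  [-∞, 2, -∞, 0, -∞, -∞]
  [-∞, 0, -∞, -2, 0, -3]
  [-5, 0, -8, -6, 4, 0]
Detection: at round 5, diagonal entry (6, 6) turns strictly positive.
Key observation: the cycle 6->5->6 has total weight 4 + (-3), which is strictly positive.
Answer: DIVERGES — positive cycle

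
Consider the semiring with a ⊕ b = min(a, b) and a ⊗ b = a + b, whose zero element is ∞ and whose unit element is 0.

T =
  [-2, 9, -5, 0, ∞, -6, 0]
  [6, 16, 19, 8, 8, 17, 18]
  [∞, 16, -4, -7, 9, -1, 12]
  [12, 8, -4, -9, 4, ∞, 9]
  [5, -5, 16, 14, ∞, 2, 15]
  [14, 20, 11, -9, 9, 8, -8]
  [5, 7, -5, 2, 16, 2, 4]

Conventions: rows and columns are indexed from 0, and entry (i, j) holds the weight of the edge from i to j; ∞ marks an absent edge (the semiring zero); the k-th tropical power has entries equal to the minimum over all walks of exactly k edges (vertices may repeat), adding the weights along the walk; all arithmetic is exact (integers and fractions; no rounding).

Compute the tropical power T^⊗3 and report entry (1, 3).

T^⊗2:
  [-4, 7, -9, -15, 3, -8, -14]
  [4, 3, 1, -1, 12, 0, 6]
  [5, 1, -11, -16, -3, -5, -9]
  [3, -1, -13, -18, -5, -5, 0]
  [1, 11, 0, -7, 3, -1, -6]
  [-3, -1, -13, -18, -5, -6, -4]
  [3, 10, -9, -12, 4, -6, -6]
T^⊗3:
  [-9, -7, -19, -24, -11, -12, -16]
  [2, 7, -5, -10, 3, -2, -8]
  [-4, -8, -20, -25, -12, -12, -13]
  [-6, -10, -22, -27, -14, -14, -13]
  [-1, -2, -11, -16, -3, -5, -9]
  [-6, -10, -22, -27, -14, -14, -14]
  [-1, -4, -16, -21, -8, -10, -14]
Key observation: the optimum is the walk 1->3->3->3, with weight 8 + (-9) + (-9) = -10.
Optimal value attained by: walk 1->3->3->3.
Answer: (T^⊗3)[1][3] = -10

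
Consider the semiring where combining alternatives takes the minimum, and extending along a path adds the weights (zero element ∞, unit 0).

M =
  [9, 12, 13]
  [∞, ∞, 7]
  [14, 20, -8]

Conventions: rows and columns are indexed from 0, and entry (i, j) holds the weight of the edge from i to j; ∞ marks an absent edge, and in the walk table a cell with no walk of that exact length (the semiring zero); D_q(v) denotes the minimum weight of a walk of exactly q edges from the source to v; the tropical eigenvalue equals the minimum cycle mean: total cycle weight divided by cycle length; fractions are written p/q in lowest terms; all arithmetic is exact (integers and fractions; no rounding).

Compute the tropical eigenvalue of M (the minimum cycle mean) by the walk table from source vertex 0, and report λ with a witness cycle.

q=0: [0, ∞, ∞]
q=1: [9, 12, 13]
q=2: [18, 21, 5]
q=3: [19, 25, -3]
Optimal cycle mean attained by: cycle 2->2, total (-8), length 1.
Answer: λ = -8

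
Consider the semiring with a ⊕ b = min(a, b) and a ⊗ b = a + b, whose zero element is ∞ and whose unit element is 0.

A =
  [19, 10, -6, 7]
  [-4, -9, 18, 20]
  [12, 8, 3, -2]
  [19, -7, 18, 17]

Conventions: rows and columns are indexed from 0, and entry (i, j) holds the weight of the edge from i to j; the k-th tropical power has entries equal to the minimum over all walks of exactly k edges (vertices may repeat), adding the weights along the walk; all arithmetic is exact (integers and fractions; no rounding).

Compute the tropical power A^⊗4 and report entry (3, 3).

A^⊗2:
  [6, 0, -3, -8]
  [-13, -18, -10, 3]
  [4, -9, 6, 1]
  [-11, -16, 11, 13]
A^⊗3:
  [-4, -15, 0, -5]
  [-22, -27, -19, -12]
  [-13, -18, -2, 4]
  [-20, -25, -17, -4]
A^⊗4:
  [-19, -24, -10, -2]
  [-31, -36, -28, -21]
  [-22, -27, -19, -6]
  [-29, -34, -26, -19]
Key observation: the optimum is the walk 3->1->0->2->3, with weight (-7) + (-4) + (-6) + (-2) = -19.
Optimal value attained by: walk 3->1->0->2->3.
Answer: (A^⊗4)[3][3] = -19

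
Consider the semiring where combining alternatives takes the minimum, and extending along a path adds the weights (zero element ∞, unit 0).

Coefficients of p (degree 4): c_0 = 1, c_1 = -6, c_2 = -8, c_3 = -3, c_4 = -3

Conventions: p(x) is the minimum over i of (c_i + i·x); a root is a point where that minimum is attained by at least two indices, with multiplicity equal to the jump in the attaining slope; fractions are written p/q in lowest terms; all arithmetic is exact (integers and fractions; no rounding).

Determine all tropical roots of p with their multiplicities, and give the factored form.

hull edge (i=0, c=1) to (i=1, c=-6): slope -7, span 1
hull edge (i=1, c=-6) to (i=2, c=-8): slope -2, span 1
hull edge (i=2, c=-8) to (i=4, c=-3): slope 5/2, span 2
Factored form: p(x) = -3 ⊗ (x ⊕ (-5/2)) ⊗ (x ⊕ (-5/2)) ⊗ (x ⊕ 2) ⊗ (x ⊕ 7)
Answer: roots = -5/2 (mult 2), 2 (mult 1), 7 (mult 1)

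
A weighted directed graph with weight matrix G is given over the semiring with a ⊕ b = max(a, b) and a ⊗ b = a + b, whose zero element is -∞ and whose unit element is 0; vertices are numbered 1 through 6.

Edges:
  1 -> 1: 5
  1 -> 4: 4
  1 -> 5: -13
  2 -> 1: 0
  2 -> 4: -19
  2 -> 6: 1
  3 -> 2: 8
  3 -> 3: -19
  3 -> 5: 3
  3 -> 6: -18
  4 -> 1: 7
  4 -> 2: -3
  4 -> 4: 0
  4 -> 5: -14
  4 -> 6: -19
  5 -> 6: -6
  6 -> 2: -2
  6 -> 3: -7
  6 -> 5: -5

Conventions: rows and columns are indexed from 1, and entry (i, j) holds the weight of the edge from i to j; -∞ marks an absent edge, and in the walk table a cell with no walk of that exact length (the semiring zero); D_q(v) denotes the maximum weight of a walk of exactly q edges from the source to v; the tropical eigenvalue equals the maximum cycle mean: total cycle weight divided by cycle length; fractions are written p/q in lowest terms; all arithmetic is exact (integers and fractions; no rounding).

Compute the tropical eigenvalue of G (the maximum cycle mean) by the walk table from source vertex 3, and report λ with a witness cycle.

q=0: [-∞, -∞, 0, -∞, -∞, -∞]
q=1: [-∞, 8, -19, -∞, 3, -18]
q=2: [8, -11, -25, -11, -16, 9]
q=3: [13, 7, 2, 12, 4, -10]
q=4: [19, 10, -17, 17, 5, 8]
q=5: [24, 14, 1, 23, 6, 11]
q=6: [30, 20, 4, 28, 11, 15]
Optimal cycle mean attained by: cycle 1->4->1, total 4 + 7, length 2.
Answer: λ = 11/2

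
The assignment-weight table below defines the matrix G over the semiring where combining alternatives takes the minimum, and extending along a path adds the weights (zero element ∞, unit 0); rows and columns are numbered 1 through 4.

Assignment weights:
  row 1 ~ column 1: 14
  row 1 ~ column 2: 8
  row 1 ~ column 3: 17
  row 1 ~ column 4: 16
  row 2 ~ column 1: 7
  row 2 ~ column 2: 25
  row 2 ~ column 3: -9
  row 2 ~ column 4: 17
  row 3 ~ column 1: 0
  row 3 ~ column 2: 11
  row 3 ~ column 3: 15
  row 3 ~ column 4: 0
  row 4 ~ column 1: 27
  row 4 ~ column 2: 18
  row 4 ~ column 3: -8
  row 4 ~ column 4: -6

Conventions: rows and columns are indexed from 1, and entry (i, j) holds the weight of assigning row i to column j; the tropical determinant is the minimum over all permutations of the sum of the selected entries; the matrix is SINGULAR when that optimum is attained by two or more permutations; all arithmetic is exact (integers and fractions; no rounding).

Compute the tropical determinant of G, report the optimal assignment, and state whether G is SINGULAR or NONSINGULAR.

σ = (1, 2, 3, 4): 14 + 25 + 15 + (-6) = 48
σ = (1, 2, 4, 3): 14 + 25 + 0 + (-8) = 31
σ = (1, 3, 2, 4): 14 + (-9) + 11 + (-6) = 10
σ = (1, 3, 4, 2): 14 + (-9) + 0 + 18 = 23
σ = (1, 4, 2, 3): 14 + 17 + 11 + (-8) = 34
σ = (1, 4, 3, 2): 14 + 17 + 15 + 18 = 64
σ = (2, 1, 3, 4): 8 + 7 + 15 + (-6) = 24
σ = (2, 1, 4, 3): 8 + 7 + 0 + (-8) = 7
σ = (2, 3, 1, 4): 8 + (-9) + 0 + (-6) = -7
σ = (2, 3, 4, 1): 8 + (-9) + 0 + 27 = 26
σ = (2, 4, 1, 3): 8 + 17 + 0 + (-8) = 17
σ = (2, 4, 3, 1): 8 + 17 + 15 + 27 = 67
σ = (3, 1, 2, 4): 17 + 7 + 11 + (-6) = 29
σ = (3, 1, 4, 2): 17 + 7 + 0 + 18 = 42
σ = (3, 2, 1, 4): 17 + 25 + 0 + (-6) = 36
σ = (3, 2, 4, 1): 17 + 25 + 0 + 27 = 69
σ = (3, 4, 1, 2): 17 + 17 + 0 + 18 = 52
σ = (3, 4, 2, 1): 17 + 17 + 11 + 27 = 72
σ = (4, 1, 2, 3): 16 + 7 + 11 + (-8) = 26
σ = (4, 1, 3, 2): 16 + 7 + 15 + 18 = 56
σ = (4, 2, 1, 3): 16 + 25 + 0 + (-8) = 33
σ = (4, 2, 3, 1): 16 + 25 + 15 + 27 = 83
σ = (4, 3, 1, 2): 16 + (-9) + 0 + 18 = 25
σ = (4, 3, 2, 1): 16 + (-9) + 11 + 27 = 45
Optimal value attained by: σ = (2, 3, 1, 4).
Answer: det⊕(G) = -7; verdict: NONSINGULAR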